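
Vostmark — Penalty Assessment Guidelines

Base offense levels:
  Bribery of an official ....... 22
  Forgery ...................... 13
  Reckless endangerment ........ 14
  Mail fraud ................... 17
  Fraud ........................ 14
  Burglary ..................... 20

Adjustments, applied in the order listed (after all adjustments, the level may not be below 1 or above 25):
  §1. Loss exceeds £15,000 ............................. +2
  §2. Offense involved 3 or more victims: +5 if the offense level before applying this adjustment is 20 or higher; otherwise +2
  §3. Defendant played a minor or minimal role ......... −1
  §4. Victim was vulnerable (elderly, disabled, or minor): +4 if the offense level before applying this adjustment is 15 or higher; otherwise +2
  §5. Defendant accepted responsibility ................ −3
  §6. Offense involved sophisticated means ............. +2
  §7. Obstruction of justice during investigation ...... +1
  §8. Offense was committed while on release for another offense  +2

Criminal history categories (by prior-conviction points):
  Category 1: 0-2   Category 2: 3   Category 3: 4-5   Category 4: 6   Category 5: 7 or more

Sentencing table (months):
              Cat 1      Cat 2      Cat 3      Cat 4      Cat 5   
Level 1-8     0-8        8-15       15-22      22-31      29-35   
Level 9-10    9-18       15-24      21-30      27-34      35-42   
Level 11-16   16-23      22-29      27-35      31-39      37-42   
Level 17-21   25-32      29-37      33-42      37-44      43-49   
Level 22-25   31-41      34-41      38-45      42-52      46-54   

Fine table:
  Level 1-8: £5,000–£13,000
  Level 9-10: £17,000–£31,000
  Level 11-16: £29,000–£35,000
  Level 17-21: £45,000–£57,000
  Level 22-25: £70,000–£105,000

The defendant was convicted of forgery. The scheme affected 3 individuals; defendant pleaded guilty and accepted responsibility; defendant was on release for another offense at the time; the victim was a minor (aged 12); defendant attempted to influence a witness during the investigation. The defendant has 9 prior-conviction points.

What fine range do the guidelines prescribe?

Base offense level for forgery: 13.
§1 does not apply.
§2 applies (level before this adjustment is 13 < 20, so +2): 13 + 2 = 15.
§4 applies (level before this adjustment is 15 ≥ 15, so +4): 15 + 4 = 19.
§5 applies: 19 − 3 = 16.
§6 does not apply.
§7 applies: 16 + 1 = 17.
§8 applies: 17 + 2 = 19.
Final offense level: 19.
Level 19 falls in the 17-21 band.
Fine table: Level 17-21 → £45,000–£57,000.

£45,000–£57,000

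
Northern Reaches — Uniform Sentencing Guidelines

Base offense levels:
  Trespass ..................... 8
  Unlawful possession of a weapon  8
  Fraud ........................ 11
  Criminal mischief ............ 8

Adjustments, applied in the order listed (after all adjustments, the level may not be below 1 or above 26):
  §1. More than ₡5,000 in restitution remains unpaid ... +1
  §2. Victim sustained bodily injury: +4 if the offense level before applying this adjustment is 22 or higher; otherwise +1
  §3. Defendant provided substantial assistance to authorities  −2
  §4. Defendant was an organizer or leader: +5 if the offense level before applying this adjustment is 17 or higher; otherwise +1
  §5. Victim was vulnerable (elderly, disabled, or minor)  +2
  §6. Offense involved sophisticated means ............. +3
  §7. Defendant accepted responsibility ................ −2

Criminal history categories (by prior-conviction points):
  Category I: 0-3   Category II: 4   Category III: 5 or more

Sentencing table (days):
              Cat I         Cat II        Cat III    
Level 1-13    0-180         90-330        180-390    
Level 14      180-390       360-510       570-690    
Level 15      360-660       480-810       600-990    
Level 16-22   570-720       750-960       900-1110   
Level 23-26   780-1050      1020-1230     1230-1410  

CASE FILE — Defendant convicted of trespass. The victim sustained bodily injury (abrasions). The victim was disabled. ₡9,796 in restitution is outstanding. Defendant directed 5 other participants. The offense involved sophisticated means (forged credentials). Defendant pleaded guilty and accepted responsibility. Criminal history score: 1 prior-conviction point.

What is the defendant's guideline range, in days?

Base offense level for trespass: 8.
§1 applies: 8 + 1 = 9.
§2 applies (level before this adjustment is 9 < 22, so +1): 9 + 1 = 10.
§4 applies (level before this adjustment is 10 < 17, so +1): 10 + 1 = 11.
§5 applies: 11 + 2 = 13.
§6 applies: 13 + 3 = 16.
§7 applies: 16 − 2 = 14.
Final offense level: 14.
Criminal history: 1 prior point → Category I (0-3).
Level 14 falls in the 14 band.
Grid: Level 14 × Category I = 180-390 days.

180-390 days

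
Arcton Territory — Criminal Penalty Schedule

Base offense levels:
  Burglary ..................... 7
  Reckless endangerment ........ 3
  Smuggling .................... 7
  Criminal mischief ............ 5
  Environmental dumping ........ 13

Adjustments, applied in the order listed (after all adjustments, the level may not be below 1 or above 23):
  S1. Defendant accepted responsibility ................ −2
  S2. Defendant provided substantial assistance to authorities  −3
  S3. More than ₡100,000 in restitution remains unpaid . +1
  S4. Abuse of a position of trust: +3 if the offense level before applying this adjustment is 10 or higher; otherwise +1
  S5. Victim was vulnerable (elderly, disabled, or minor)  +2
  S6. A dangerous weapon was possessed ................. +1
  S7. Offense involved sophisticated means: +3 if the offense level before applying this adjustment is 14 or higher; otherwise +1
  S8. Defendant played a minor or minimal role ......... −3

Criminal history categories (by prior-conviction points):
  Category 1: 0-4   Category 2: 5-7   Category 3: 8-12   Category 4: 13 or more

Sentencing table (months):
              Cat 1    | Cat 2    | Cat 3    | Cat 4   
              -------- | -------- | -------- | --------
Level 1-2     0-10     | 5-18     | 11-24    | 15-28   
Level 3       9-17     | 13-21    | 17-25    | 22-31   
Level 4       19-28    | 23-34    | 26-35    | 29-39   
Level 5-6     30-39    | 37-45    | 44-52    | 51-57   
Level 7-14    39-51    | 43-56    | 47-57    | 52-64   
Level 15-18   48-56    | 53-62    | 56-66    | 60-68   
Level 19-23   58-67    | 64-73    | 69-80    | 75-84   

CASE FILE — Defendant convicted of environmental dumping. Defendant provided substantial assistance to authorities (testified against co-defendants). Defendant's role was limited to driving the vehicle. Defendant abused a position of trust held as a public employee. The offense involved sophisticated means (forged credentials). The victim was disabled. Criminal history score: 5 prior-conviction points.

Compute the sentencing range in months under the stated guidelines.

Base offense level for environmental dumping: 13.
S1 does not apply.
S2 applies: 13 − 3 = 10.
S3 does not apply.
S4 applies (level before this adjustment is 10 ≥ 10, so +3): 10 + 3 = 13.
S5 applies: 13 + 2 = 15.
S6 does not apply.
S7 applies (level before this adjustment is 15 ≥ 14, so +3): 15 + 3 = 18.
S8 applies: 18 − 3 = 15.
Final offense level: 15.
Criminal history: 5 prior points → Category 2 (5-7).
Level 15 falls in the 15-18 band.
Grid: Level 15-18 × Category 2 = 53-62 months.

53-62 months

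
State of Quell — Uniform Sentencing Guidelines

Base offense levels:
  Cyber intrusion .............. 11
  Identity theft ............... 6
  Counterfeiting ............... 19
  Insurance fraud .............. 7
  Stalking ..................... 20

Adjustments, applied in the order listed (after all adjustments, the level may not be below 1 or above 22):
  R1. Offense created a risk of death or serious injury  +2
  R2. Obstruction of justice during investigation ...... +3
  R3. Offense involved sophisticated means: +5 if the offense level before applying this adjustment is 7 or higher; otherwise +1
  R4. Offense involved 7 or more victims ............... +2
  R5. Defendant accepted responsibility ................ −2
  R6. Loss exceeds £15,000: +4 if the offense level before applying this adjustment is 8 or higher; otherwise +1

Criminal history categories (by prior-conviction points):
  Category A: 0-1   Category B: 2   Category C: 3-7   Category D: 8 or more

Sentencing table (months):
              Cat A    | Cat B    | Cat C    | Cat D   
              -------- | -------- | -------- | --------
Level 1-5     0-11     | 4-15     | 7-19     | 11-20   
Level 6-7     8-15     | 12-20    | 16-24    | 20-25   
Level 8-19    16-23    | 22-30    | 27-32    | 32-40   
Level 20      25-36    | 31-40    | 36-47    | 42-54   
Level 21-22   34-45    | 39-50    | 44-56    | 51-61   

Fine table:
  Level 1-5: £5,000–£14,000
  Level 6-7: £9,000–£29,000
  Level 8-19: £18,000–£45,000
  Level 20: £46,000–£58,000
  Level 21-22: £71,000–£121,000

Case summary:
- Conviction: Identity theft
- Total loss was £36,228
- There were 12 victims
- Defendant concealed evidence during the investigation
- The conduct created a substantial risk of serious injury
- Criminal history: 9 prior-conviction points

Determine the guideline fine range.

£18,000–£45,000

Base offense level for identity theft: 6.
R1 applies: 6 + 2 = 8.
R2 applies: 8 + 3 = 11.
R3 does not apply.
R4 applies: 11 + 2 = 13.
R6 applies (level before this adjustment is 13 ≥ 8, so +4): 13 + 4 = 17.
Final offense level: 17.
Level 17 falls in the 8-19 band.
Fine table: Level 8-19 → £18,000–£45,000.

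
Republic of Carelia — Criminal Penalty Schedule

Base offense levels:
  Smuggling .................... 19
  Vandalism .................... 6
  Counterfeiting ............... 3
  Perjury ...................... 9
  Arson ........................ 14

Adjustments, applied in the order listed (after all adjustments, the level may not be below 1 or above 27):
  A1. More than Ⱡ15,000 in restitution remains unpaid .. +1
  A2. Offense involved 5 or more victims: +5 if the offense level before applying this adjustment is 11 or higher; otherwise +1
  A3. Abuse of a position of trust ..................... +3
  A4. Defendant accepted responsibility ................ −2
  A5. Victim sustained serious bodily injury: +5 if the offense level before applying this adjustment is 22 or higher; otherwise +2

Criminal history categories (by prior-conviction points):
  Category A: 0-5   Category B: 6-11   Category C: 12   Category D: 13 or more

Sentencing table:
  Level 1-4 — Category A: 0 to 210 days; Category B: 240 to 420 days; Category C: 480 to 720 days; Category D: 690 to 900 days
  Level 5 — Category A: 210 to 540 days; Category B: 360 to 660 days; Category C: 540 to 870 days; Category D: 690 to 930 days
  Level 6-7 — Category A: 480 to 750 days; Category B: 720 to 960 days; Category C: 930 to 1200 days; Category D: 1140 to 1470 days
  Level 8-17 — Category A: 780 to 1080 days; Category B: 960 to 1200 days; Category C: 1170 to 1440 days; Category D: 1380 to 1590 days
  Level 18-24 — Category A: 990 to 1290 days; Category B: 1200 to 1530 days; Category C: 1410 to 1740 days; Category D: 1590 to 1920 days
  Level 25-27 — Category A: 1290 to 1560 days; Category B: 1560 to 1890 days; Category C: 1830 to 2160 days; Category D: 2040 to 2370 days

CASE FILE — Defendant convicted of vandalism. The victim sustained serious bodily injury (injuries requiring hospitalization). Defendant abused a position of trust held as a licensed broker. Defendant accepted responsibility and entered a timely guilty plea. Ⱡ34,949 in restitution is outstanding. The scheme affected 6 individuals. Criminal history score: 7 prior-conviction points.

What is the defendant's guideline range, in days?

960-1200 days

Base offense level for vandalism: 6.
A1 applies: 6 + 1 = 7.
A2 applies (level before this adjustment is 7 < 11, so +1): 7 + 1 = 8.
A3 applies: 8 + 3 = 11.
A4 applies: 11 − 2 = 9.
A5 applies (level before this adjustment is 9 < 22, so +2): 9 + 2 = 11.
Final offense level: 11.
Criminal history: 7 prior points → Category B (6-11).
Level 11 falls in the 8-17 band.
Grid: Level 8-17 × Category B = 960-1200 days.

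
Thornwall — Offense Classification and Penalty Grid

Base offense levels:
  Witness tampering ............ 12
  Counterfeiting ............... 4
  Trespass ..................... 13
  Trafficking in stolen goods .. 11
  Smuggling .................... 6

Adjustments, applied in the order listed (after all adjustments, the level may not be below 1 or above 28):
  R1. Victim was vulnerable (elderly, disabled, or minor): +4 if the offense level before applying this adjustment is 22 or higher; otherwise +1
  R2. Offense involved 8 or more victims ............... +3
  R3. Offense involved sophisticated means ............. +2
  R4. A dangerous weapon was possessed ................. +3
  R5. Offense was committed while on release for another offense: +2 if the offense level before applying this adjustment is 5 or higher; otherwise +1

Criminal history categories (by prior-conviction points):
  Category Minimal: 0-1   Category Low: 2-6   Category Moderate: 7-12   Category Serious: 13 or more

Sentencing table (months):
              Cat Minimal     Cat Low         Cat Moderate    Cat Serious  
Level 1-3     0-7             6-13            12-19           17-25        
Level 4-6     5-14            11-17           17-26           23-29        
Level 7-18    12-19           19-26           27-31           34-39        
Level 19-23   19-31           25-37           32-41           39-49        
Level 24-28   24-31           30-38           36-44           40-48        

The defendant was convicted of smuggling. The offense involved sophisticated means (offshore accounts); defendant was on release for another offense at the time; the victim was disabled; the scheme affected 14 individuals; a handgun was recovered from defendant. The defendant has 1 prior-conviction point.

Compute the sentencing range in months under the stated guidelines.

Base offense level for smuggling: 6.
R1 applies (level before this adjustment is 6 < 22, so +1): 6 + 1 = 7.
R2 applies: 7 + 3 = 10.
R3 applies: 10 + 2 = 12.
R4 applies: 12 + 3 = 15.
R5 applies (level before this adjustment is 15 ≥ 5, so +2): 15 + 2 = 17.
Final offense level: 17.
Criminal history: 1 prior point → Category Minimal (0-1).
Level 17 falls in the 7-18 band.
Grid: Level 7-18 × Category Minimal = 12-19 months.

12-19 months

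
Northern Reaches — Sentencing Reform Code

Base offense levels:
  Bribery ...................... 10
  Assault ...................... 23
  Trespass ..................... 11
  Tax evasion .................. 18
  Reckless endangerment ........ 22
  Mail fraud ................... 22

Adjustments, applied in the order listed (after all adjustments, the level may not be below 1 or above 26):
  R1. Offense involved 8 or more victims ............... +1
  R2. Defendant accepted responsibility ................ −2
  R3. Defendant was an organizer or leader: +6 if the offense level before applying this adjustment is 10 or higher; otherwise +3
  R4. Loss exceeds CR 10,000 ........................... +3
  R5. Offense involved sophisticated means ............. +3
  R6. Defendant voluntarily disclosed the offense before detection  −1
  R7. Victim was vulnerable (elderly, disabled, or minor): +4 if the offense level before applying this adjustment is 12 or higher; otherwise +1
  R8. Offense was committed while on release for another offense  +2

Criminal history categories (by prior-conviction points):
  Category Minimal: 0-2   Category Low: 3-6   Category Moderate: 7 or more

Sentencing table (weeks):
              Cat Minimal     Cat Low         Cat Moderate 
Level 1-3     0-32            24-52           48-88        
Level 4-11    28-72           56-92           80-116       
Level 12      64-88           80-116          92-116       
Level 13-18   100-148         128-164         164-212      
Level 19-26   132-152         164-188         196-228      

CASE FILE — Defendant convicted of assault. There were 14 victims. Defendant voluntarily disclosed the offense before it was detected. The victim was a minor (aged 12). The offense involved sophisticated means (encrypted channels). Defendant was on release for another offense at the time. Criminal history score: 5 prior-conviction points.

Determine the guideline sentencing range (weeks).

Base offense level for assault: 23.
R1 applies: 23 + 1 = 24.
R2 does not apply.
R3 does not apply.
R5 applies: 24 + 3 = 27.
R6 applies: 27 − 1 = 26.
R7 applies (level before this adjustment is 26 ≥ 12, so +4): 26 + 4 = 30.
R8 applies: 30 + 2 = 32.
Level 32 exceeds the maximum of 26; capped at 26.
Final offense level: 26.
Criminal history: 5 prior points → Category Low (3-6).
Level 26 falls in the 19-26 band.
Grid: Level 19-26 × Category Low = 164-188 weeks.

164-188 weeks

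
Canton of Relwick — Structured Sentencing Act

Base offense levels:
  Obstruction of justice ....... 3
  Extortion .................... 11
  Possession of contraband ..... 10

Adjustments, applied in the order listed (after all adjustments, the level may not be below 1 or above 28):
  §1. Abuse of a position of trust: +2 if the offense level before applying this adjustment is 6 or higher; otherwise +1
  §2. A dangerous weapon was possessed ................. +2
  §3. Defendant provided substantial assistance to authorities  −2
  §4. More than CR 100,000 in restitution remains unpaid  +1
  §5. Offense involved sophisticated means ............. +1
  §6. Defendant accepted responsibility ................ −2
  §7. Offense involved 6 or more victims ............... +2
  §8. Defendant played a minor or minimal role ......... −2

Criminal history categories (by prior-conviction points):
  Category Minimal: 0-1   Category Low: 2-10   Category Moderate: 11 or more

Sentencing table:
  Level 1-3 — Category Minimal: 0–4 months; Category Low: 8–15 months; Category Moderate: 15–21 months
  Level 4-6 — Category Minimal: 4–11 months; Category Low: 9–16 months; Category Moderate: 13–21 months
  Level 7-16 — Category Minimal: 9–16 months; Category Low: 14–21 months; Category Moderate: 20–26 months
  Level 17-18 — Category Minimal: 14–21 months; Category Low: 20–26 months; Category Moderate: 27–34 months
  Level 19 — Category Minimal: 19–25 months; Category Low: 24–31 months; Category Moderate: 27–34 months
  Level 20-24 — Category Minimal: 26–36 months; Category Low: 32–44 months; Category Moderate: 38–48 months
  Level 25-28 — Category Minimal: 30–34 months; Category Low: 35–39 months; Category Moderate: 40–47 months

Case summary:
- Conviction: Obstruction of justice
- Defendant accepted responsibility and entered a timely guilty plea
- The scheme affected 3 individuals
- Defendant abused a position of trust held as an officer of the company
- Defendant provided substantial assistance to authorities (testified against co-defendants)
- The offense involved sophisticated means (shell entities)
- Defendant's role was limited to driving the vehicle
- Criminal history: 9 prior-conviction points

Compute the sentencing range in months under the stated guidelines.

Base offense level for obstruction of justice: 3.
§1 applies (level before this adjustment is 3 < 6, so +1): 3 + 1 = 4.
§2 does not apply.
§3 applies: 4 − 2 = 2.
§4 does not apply.
§5 applies: 2 + 1 = 3.
§6 applies: 3 − 2 = 1.
§7 does not apply.
§8 applies: 1 − 2 = -1.
Level -1 is below the minimum of 1; floored at 1.
Final offense level: 1.
Criminal history: 9 prior points → Category Low (2-10).
Level 1 falls in the 1-3 band.
Grid: Level 1-3 × Category Low = 8-15 months.

8-15 months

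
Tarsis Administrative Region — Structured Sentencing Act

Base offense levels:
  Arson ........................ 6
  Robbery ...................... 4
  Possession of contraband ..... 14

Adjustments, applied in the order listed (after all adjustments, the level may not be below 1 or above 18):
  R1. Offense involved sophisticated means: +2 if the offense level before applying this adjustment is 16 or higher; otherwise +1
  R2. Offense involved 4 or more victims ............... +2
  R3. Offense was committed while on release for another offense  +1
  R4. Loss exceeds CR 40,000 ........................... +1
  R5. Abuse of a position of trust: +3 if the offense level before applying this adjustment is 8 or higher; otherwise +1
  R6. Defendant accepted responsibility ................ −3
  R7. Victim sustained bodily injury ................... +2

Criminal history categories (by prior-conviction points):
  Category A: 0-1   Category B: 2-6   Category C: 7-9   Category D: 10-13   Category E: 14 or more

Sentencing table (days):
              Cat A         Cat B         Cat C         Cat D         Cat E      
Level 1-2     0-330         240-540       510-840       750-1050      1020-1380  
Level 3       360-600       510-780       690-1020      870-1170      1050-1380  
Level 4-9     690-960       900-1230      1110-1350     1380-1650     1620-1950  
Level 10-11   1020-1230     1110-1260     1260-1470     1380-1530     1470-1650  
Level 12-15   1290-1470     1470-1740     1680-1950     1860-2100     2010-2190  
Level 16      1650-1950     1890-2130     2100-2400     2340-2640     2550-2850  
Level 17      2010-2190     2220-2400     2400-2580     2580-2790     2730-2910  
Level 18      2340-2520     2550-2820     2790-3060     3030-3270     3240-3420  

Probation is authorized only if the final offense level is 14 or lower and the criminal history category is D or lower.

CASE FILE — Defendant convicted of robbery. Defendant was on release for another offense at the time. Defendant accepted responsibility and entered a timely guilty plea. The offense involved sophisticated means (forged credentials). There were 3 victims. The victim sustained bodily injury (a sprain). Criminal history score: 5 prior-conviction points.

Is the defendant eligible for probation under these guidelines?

Yes

Base offense level for robbery: 4.
R1 applies (level before this adjustment is 4 < 16, so +1): 4 + 1 = 5.
R2 does not apply.
R3 applies: 5 + 1 = 6.
R4 does not apply.
R6 applies: 6 − 3 = 3.
R7 applies: 3 + 2 = 5.
Final offense level: 5.
Criminal history: 5 prior points → Category B (2-6).
Level 5 falls in the 4-9 band.
Grid: Level 4-9 × Category B = 900-1230 days.
Probation check: level 5 ≤ 14 and category B ≤ D → eligible.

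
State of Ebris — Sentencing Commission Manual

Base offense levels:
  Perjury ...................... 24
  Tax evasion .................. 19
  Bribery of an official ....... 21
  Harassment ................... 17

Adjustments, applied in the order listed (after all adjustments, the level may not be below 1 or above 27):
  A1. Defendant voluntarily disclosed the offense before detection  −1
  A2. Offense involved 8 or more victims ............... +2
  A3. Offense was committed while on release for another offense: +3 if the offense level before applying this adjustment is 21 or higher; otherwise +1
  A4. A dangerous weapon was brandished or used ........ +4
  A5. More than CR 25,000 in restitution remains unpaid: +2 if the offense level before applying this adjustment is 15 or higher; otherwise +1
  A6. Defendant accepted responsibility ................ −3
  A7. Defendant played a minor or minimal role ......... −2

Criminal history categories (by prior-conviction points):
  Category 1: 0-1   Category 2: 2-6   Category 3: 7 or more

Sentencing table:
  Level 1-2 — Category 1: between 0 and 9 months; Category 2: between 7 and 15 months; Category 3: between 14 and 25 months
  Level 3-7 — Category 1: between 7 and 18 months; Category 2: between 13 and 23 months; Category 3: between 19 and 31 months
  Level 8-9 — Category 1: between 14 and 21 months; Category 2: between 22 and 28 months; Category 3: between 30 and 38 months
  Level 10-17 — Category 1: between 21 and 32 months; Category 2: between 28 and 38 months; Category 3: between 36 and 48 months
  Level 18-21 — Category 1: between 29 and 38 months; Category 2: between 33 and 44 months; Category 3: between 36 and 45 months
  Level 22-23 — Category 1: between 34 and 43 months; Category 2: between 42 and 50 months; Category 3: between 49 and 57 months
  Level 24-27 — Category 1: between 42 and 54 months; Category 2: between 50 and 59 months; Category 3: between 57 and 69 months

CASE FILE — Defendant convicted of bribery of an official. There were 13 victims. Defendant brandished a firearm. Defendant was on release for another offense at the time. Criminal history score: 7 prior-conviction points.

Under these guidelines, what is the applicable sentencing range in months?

Base offense level for bribery of an official: 21.
A2 applies: 21 + 2 = 23.
A3 applies (level before this adjustment is 23 ≥ 21, so +3): 23 + 3 = 26.
A4 applies: 26 + 4 = 30.
A5 does not apply.
A6 does not apply.
A7 does not apply.
Level 30 exceeds the maximum of 27; capped at 27.
Final offense level: 27.
Criminal history: 7 prior points → Category 3 (7+).
Level 27 falls in the 24-27 band.
Grid: Level 24-27 × Category 3 = 57-69 months.

57-69 months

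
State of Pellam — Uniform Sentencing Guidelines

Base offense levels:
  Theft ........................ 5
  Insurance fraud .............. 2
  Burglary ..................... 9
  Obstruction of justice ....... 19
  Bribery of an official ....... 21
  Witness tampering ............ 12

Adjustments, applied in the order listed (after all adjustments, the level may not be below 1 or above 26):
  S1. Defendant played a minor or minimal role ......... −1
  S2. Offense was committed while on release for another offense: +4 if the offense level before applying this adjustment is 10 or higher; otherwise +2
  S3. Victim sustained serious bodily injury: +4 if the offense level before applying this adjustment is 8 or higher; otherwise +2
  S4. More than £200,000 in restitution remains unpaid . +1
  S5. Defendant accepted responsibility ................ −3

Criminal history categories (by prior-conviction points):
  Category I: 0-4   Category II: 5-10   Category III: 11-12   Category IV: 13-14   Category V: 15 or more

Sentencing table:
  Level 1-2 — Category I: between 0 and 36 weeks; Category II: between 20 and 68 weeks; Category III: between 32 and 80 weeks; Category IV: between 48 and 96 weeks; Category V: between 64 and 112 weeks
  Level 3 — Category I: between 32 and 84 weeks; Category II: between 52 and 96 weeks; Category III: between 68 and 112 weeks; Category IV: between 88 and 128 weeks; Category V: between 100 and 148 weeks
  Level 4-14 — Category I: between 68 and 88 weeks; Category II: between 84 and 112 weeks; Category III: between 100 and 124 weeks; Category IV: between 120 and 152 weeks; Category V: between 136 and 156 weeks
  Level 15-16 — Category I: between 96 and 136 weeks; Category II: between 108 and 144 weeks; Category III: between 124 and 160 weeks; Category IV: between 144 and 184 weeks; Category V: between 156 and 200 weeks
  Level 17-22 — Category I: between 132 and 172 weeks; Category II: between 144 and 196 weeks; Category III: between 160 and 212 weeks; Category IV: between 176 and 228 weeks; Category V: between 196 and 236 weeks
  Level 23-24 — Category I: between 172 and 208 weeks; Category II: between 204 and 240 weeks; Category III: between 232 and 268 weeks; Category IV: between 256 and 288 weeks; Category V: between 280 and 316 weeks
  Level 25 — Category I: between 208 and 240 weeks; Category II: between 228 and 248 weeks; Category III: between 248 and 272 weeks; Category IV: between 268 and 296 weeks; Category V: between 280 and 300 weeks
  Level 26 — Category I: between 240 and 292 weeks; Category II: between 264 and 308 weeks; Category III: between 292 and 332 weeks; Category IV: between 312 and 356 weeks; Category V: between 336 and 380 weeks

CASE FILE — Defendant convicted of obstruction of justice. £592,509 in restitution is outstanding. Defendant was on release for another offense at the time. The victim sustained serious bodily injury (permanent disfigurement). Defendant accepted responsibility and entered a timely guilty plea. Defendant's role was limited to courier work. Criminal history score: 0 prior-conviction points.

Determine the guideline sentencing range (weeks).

172-208 weeks

Base offense level for obstruction of justice: 19.
S1 applies: 19 − 1 = 18.
S2 applies (level before this adjustment is 18 ≥ 10, so +4): 18 + 4 = 22.
S3 applies (level before this adjustment is 22 ≥ 8, so +4): 22 + 4 = 26.
S4 applies: 26 + 1 = 27.
S5 applies: 27 − 3 = 24.
Final offense level: 24.
Criminal history: 0 prior points → Category I (0-4).
Level 24 falls in the 23-24 band.
Grid: Level 23-24 × Category I = 172-208 weeks.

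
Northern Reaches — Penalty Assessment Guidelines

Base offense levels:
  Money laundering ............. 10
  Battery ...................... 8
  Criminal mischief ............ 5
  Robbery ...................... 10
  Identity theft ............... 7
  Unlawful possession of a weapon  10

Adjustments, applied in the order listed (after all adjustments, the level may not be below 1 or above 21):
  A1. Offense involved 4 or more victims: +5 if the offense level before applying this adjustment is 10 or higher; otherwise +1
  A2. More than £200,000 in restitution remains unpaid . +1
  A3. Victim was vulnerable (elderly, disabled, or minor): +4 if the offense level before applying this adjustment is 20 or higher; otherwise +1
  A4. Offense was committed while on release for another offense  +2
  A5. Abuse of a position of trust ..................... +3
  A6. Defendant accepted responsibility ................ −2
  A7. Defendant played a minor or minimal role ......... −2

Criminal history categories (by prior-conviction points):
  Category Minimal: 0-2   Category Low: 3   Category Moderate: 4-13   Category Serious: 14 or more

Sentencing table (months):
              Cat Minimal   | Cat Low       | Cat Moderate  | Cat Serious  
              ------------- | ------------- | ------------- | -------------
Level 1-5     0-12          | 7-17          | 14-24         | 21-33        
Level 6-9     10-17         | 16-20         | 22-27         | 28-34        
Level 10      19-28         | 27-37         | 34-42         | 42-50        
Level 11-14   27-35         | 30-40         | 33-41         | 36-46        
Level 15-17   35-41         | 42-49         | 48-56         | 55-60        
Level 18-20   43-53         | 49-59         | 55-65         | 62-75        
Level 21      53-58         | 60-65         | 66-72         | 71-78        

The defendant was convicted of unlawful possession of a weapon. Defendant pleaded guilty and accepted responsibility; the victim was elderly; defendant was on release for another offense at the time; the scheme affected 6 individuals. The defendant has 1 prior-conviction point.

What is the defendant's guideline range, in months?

35-41 months

Base offense level for unlawful possession of a weapon: 10.
A1 applies (level before this adjustment is 10 ≥ 10, so +5): 10 + 5 = 15.
A3 applies (level before this adjustment is 15 < 20, so +1): 15 + 1 = 16.
A4 applies: 16 + 2 = 18.
A6 applies: 18 − 2 = 16.
A7 does not apply.
Final offense level: 16.
Criminal history: 1 prior point → Category Minimal (0-2).
Level 16 falls in the 15-17 band.
Grid: Level 15-17 × Category Minimal = 35-41 months.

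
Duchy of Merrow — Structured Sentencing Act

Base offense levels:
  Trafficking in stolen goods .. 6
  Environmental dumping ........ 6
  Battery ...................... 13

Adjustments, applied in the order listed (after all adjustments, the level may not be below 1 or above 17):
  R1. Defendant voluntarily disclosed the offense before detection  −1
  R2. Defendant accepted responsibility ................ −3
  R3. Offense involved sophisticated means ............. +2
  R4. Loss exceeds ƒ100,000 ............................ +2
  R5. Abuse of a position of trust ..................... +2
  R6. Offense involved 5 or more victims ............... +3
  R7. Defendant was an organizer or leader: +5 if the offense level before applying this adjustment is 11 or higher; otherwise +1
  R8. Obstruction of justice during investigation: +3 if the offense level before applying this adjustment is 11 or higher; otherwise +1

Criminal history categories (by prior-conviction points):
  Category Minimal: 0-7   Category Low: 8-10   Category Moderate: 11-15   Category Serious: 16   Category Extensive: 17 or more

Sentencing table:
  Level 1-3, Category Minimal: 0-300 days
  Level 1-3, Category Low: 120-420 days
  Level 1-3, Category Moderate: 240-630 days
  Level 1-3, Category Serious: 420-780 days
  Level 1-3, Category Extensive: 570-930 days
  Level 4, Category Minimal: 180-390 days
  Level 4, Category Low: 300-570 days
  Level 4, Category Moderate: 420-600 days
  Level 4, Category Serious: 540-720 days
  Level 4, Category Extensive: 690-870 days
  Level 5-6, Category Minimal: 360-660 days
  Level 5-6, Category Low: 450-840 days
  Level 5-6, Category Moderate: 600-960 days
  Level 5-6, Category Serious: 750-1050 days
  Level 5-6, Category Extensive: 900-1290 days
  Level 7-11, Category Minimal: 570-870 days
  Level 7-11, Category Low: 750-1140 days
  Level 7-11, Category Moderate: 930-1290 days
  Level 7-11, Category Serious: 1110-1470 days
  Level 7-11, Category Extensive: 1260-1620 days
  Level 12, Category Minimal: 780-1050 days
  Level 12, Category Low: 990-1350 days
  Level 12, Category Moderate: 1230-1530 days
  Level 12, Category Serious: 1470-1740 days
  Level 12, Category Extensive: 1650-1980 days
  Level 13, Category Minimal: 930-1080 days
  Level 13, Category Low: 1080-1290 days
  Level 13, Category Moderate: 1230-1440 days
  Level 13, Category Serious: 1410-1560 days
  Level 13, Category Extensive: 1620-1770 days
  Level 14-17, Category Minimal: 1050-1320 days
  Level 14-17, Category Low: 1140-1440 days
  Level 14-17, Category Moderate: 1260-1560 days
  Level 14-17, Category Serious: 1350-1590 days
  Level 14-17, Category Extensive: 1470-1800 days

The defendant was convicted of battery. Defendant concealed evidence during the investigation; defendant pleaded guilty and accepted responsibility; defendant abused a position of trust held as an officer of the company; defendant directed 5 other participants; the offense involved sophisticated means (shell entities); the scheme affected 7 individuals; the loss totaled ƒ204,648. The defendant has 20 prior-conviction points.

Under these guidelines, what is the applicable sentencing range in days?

Base offense level for battery: 13.
R2 applies: 13 − 3 = 10.
R3 applies: 10 + 2 = 12.
R4 applies: 12 + 2 = 14.
R5 applies: 14 + 2 = 16.
R6 applies: 16 + 3 = 19.
R7 applies (level before this adjustment is 19 ≥ 11, so +5): 19 + 5 = 24.
R8 applies (level before this adjustment is 24 ≥ 11, so +3): 24 + 3 = 27.
Level 27 exceeds the maximum of 17; capped at 17.
Final offense level: 17.
Criminal history: 20 prior points → Category Extensive (17+).
Level 17 falls in the 14-17 band.
Grid: Level 14-17 × Category Extensive = 1470-1800 days.

1470-1800 days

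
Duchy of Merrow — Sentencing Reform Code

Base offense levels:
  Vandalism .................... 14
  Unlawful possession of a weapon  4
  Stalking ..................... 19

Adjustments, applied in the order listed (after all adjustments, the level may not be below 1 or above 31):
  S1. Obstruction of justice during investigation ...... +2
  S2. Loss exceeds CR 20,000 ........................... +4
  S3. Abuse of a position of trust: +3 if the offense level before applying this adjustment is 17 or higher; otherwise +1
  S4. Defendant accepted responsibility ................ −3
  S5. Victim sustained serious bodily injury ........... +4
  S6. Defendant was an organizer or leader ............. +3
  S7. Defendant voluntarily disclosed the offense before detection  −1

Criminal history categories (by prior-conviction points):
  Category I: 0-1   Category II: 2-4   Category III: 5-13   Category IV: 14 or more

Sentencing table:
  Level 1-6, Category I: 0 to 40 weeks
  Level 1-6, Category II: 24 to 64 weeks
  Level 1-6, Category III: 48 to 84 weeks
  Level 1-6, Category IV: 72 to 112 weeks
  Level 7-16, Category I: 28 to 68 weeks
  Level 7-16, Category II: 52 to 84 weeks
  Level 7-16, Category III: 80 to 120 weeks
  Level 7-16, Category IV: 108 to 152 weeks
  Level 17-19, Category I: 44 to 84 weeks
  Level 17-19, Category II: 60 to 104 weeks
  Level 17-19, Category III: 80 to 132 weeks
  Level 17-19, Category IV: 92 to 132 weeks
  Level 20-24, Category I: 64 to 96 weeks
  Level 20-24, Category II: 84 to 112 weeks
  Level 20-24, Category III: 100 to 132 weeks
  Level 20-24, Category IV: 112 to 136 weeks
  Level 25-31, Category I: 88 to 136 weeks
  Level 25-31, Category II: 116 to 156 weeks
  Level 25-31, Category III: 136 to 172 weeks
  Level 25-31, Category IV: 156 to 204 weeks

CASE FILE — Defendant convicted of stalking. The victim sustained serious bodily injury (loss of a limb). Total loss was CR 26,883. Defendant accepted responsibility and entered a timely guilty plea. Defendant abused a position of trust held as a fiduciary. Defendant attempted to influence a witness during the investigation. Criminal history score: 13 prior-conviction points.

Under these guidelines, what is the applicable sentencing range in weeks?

Base offense level for stalking: 19.
S1 applies: 19 + 2 = 21.
S2 applies: 21 + 4 = 25.
S3 applies (level before this adjustment is 25 ≥ 17, so +3): 25 + 3 = 28.
S4 applies: 28 − 3 = 25.
S5 applies: 25 + 4 = 29.
S6 does not apply.
Final offense level: 29.
Criminal history: 13 prior points → Category III (5-13).
Level 29 falls in the 25-31 band.
Grid: Level 25-31 × Category III = 136-172 weeks.

136-172 weeks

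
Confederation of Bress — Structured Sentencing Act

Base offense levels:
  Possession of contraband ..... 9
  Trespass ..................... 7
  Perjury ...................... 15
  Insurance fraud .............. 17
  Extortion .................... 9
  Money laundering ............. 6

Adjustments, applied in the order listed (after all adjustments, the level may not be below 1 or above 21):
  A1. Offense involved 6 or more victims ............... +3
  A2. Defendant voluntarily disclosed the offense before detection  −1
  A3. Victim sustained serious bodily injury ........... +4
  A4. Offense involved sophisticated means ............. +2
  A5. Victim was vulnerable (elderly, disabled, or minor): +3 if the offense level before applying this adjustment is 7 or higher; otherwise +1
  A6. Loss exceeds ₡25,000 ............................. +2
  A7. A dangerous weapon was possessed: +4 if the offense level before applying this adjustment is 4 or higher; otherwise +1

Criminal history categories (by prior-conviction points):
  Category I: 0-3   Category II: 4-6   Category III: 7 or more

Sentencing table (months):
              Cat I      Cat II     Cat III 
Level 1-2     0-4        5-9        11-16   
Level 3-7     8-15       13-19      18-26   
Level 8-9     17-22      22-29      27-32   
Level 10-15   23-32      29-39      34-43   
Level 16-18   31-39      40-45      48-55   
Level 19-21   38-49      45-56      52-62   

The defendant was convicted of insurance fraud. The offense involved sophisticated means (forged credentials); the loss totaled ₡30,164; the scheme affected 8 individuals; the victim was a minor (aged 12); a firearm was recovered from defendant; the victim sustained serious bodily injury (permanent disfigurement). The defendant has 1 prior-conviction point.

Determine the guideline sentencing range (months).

38-49 months

Base offense level for insurance fraud: 17.
A1 applies: 17 + 3 = 20.
A2 does not apply.
A3 applies: 20 + 4 = 24.
A4 applies: 24 + 2 = 26.
A5 applies (level before this adjustment is 26 ≥ 7, so +3): 26 + 3 = 29.
A6 applies: 29 + 2 = 31.
A7 applies (level before this adjustment is 31 ≥ 4, so +4): 31 + 4 = 35.
Level 35 exceeds the maximum of 21; capped at 21.
Final offense level: 21.
Criminal history: 1 prior point → Category I (0-3).
Level 21 falls in the 19-21 band.
Grid: Level 19-21 × Category I = 38-49 months.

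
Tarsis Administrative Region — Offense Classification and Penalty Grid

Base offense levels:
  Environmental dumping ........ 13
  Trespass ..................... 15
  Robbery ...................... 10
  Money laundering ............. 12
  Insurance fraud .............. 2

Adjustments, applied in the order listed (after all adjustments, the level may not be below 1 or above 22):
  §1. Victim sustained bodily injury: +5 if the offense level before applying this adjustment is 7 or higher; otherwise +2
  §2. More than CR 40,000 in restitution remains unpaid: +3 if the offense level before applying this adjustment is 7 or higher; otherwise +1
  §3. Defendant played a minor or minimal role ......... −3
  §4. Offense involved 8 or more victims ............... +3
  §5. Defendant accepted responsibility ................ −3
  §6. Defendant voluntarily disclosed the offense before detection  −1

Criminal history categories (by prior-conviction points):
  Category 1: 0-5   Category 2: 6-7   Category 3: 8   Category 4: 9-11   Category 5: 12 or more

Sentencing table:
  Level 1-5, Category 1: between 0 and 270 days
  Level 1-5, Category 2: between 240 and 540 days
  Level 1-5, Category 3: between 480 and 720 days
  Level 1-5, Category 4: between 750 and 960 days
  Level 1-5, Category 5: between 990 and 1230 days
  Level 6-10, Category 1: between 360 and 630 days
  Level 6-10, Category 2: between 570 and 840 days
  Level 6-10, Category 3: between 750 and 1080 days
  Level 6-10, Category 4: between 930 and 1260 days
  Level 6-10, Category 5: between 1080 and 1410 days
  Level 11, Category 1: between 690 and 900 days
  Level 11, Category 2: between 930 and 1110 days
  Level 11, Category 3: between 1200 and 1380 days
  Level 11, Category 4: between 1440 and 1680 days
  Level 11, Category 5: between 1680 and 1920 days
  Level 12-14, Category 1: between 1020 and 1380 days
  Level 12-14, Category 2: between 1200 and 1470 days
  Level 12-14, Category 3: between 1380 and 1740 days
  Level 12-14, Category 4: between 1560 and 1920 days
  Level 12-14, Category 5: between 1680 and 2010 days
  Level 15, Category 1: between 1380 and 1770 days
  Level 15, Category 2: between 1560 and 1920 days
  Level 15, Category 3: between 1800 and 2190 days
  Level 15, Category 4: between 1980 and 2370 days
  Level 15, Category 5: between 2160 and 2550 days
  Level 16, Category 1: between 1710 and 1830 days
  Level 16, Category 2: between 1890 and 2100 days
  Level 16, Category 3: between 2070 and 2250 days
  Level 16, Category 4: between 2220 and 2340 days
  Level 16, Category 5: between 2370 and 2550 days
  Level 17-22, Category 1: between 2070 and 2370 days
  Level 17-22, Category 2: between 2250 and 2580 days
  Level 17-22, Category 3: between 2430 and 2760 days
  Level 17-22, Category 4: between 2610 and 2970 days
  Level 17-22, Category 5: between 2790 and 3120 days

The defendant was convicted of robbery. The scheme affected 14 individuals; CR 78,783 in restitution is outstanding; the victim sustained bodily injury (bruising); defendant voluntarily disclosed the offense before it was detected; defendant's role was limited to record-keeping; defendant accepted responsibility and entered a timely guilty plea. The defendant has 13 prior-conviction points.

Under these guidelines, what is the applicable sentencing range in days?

Base offense level for robbery: 10.
§1 applies (level before this adjustment is 10 ≥ 7, so +5): 10 + 5 = 15.
§2 applies (level before this adjustment is 15 ≥ 7, so +3): 15 + 3 = 18.
§3 applies: 18 − 3 = 15.
§4 applies: 15 + 3 = 18.
§5 applies: 18 − 3 = 15.
§6 applies: 15 − 1 = 14.
Final offense level: 14.
Criminal history: 13 prior points → Category 5 (12+).
Level 14 falls in the 12-14 band.
Grid: Level 12-14 × Category 5 = 1680-2010 days.

1680-2010 days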